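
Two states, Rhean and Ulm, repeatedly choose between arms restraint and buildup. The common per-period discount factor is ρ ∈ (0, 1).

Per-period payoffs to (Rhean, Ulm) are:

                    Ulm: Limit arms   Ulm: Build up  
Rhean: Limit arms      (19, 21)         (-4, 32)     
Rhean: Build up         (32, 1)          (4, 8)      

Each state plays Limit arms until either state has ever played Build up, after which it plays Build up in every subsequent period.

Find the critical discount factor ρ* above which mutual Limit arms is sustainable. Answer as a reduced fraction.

Rhean's threshold: (32−19)/(32−4) = 13/28.
Ulm's threshold: (32−21)/(32−8) = 11/24.
13/28 > 11/24, so Rhean binds and ρ* = 13/28.

13/28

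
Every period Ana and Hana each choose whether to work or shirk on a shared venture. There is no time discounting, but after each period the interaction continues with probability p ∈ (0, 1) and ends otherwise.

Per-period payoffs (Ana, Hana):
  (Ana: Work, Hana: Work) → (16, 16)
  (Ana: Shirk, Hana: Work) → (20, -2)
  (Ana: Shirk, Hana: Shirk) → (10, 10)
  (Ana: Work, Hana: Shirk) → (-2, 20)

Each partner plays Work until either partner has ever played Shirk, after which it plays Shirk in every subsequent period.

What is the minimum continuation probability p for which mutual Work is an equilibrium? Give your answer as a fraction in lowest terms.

With no time discounting, the continuation probability p plays the role of the discount factor.
Grim-trigger IC: 16/(1−p) ≥ 20 + 10p/(1−p) ⇒ p ≥ (20−16)/(20−10) = 2/5.

2/5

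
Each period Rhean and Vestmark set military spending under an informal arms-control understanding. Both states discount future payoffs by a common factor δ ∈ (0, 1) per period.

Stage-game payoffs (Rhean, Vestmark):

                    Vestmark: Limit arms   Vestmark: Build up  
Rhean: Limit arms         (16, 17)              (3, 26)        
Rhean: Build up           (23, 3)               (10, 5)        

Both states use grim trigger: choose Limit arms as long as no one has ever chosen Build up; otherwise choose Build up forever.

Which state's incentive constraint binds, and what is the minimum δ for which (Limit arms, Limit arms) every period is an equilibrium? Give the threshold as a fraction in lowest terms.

Rhean; δ ≥ 7/13

For Rhean: deviation gain 23−16 = 7, per-period punishment loss 16−10 = 6. IC gives δ ≥ 7/13.
For Vestmark: gain 9, loss 12 per period, so δ ≥ 9/21 = 3/7.
The tighter constraint is Rhean's, so cooperation needs δ ≥ 7/13.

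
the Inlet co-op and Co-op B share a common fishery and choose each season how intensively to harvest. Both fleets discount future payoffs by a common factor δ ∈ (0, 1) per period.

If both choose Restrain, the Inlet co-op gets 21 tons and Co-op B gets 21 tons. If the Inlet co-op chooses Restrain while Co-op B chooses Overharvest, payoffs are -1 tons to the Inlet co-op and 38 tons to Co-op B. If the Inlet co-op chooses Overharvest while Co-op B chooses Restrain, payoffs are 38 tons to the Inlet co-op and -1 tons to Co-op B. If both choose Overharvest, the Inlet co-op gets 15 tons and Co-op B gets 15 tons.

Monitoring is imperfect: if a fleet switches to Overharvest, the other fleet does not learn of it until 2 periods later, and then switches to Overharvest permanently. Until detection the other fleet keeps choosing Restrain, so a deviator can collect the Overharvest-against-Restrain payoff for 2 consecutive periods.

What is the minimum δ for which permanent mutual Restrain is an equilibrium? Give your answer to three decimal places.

0.860

A deviator earns 38 for 2 periods, then 15 forever; cooperating earns 21 forever. Multiplying the IC by (1−δ):
21 ≥ 38(1−δ^2) + 15δ^2, so 23·δ^2 ≥ 17 and δ^2 ≥ 17/23.
δ ≥ (17/23)^(1/2) ≈ 0.860.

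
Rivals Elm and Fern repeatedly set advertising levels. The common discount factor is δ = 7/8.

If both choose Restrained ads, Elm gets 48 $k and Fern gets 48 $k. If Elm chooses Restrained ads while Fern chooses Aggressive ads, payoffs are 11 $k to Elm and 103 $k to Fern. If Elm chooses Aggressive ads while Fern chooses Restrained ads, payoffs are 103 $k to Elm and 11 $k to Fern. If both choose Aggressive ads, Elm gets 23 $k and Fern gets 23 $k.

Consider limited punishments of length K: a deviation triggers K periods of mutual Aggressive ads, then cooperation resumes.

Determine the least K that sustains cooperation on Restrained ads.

No profitable deviation requires (48−23)(δ+…+δ^K) ≥ 103−48, i.e. δ+…+δ^K ≥ 11/5 ≈ 2.2000.
With δ = 7/8, the partial sums are K=1: 0.8750, K=2: 1.6406, K=3: 2.3105.
K = 3 is the first length at which the sum reaches 2.2000.

3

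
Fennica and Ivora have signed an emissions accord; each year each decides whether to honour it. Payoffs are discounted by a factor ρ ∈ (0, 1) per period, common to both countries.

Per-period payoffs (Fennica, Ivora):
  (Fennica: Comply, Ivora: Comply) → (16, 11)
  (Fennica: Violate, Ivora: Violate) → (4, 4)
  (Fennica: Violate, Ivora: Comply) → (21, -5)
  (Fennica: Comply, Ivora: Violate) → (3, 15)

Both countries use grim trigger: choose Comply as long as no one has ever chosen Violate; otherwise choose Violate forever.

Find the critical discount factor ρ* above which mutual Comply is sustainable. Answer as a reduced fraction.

4/11

Fennica's threshold: (21−16)/(21−4) = 5/17.
Ivora's threshold: (15−11)/(15−4) = 4/11.
5/17 < 4/11, so Ivora binds and ρ* = 4/11.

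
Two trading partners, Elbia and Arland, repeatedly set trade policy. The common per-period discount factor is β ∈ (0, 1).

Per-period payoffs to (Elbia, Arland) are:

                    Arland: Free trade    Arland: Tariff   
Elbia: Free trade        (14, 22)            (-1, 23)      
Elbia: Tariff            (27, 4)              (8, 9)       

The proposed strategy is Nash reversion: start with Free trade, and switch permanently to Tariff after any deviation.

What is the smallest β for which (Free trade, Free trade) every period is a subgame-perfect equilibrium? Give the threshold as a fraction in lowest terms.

Elbia's threshold: (27−14)/(27−8) = 13/19.
Arland's threshold: (23−22)/(23−9) = 1/14.
13/19 > 1/14, so Elbia binds and β* = 13/19.

13/19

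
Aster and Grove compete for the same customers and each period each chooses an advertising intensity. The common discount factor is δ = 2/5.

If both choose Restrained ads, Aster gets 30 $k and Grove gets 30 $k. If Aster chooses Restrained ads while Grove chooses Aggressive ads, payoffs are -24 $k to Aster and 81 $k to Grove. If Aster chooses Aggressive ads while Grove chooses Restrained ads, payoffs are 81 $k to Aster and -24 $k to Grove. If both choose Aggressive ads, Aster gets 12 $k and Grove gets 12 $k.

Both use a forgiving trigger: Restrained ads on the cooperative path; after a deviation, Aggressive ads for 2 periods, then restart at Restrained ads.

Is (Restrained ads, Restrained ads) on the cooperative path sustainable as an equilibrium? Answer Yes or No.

No

A one-shot deviation gives 81 now, then 12 for 2 periods, then back to 30.
Gain from deviating: (81−30) today; loss: (30−12) in each of the next 2 periods.
No-deviation condition: (30−12)(δ+…+δ^2) ≥ 81−30, i.e. δ+…+δ^2 ≥ 17/6.
At δ = 2/5: δ+…+δ^2 = 0.5600 < 2.8333.
So cooperation is not sustainable.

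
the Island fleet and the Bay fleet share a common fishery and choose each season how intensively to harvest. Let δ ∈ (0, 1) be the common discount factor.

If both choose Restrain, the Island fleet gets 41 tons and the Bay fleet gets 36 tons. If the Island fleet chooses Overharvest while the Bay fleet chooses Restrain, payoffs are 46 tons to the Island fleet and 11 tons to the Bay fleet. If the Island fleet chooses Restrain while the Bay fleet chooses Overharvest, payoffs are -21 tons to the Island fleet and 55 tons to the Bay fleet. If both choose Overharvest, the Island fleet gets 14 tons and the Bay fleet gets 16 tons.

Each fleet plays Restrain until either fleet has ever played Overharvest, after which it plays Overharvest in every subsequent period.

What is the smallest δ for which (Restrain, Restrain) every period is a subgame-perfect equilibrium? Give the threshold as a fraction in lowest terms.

19/39

For the Island fleet: deviation gain 46−41 = 5, per-period punishment loss 41−14 = 27. IC gives δ ≥ 5/32.
For the Bay fleet: gain 19, loss 20 per period, so δ ≥ 19/39.
The tighter constraint is the Bay fleet's, so cooperation needs δ ≥ 19/39.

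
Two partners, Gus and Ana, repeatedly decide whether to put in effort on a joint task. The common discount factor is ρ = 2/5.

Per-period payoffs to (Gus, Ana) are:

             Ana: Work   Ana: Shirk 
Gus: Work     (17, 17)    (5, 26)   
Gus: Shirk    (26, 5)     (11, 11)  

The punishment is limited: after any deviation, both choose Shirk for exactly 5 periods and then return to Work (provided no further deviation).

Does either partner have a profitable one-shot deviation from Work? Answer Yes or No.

Comparing payoff streams over the 6 periods until play realigns: cooperate → 17(1+ρ+…+ρ^5); deviate → 26 + 11(ρ+…+ρ^5).
Cooperation is sustained iff (17−11)(ρ+…+ρ^5) ≥ 26−17.
ρ+…+ρ^5 = 2/5·(1−(2/5)^5)/(1−2/5) = 0.6598, and (26−17)/(17−11) = 1.5000.
0.6598 < 1.5000, so cooperation is not sustainable.

Yes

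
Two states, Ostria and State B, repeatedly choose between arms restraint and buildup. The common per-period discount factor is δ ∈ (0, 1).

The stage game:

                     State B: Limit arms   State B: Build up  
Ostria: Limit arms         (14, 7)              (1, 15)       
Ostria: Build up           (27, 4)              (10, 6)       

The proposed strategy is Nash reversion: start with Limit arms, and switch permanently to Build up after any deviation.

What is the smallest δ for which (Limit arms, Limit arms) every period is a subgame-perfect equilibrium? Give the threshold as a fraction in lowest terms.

For Ostria: deviation gain 27−14 = 13, per-period punishment loss 14−10 = 4. IC gives δ ≥ 13/17.
For State B: gain 8, loss 1 per period, so δ ≥ 8/9.
The tighter constraint is State B's, so cooperation needs δ ≥ 8/9.

8/9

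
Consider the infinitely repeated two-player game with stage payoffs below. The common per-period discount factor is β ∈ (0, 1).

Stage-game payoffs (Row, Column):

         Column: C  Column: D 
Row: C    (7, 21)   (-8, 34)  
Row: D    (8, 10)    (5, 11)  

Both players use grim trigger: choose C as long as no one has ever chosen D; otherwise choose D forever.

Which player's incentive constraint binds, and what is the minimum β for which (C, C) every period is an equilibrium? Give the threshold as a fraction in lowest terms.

For Row: deviation gain 8−7 = 1, per-period punishment loss 7−5 = 2. IC gives β ≥ 1/3.
For Column: gain 13, loss 10 per period, so β ≥ 13/23.
The tighter constraint is Column's, so cooperation needs β ≥ 13/23.

Column; β ≥ 13/23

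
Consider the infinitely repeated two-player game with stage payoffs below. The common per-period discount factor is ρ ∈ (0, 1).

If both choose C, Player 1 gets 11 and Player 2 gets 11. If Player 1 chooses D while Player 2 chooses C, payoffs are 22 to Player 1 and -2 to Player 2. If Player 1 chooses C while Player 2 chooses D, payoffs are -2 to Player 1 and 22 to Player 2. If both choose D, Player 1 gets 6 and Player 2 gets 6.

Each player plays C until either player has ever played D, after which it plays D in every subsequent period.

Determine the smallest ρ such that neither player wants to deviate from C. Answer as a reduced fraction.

11/16

Under grim trigger the critical discount factor is (T−C)/(T−P) with T = 22, C = 11, P = 6.
ρ* = (22−11)/(22−6) = 11/16.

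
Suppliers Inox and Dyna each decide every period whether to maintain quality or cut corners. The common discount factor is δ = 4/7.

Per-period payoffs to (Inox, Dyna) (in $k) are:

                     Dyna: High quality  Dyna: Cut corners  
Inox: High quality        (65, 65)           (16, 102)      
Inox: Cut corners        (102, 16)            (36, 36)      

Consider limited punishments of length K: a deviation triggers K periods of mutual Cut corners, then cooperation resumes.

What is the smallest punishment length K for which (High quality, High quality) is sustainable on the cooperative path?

Need Σ_{k=1}^{K} δ^k ≥ (102−65)/(65−36) = 1.2759 at δ = 4/7.
At K = 5 the sum is 1.2521 < 1.2759; at K = 6 it is 1.2869 ≥ 1.2759.
So the minimum punishment length is K = 6.

6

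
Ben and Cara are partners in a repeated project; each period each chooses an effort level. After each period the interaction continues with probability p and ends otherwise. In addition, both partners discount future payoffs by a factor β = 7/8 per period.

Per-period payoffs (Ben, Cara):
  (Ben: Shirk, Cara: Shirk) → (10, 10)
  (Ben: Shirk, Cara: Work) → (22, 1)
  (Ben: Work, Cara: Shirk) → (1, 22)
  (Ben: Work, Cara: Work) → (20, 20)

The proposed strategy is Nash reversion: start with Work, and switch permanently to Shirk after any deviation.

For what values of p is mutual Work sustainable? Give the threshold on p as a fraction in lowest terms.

Expected continuation weight on next period's payoff is β·p = 7/8·p, which plays the role of the discount factor.
Cooperation requires 7/8·p ≥ (22−20)/(22−10) = 1/6, hence p ≥ 4/21.

4/21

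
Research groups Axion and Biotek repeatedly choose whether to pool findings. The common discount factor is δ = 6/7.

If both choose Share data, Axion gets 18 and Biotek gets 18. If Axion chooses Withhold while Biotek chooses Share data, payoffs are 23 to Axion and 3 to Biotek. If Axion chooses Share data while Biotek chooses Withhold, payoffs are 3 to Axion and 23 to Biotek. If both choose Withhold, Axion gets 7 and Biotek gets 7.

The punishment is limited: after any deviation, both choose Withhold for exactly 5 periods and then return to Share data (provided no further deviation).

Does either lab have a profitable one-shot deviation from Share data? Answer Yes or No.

No

Comparing payoff streams over the 6 periods until play realigns: cooperate → 18(1+δ+…+δ^5); deviate → 23 + 7(δ+…+δ^5).
Cooperation is sustained iff (18−7)(δ+…+δ^5) ≥ 23−18.
δ+…+δ^5 = 6/7·(1−(6/7)^5)/(1−6/7) = 3.2240, and (23−18)/(18−7) = 0.4545.
3.2240 ≥ 0.4545, so cooperation is sustainable.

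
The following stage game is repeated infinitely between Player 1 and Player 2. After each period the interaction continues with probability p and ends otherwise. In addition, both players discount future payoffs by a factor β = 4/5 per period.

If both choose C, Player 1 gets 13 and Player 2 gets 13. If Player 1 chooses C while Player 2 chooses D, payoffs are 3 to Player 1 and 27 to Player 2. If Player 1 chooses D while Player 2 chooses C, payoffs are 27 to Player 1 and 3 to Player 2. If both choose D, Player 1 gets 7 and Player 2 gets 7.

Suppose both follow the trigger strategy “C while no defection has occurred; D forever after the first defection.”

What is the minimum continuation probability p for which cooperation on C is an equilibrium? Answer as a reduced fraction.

Expected continuation weight on next period's payoff is β·p = 4/5·p, which plays the role of the discount factor.
Cooperation requires 4/5·p ≥ (27−13)/(27−7) = 7/10, hence p ≥ 7/8.

7/8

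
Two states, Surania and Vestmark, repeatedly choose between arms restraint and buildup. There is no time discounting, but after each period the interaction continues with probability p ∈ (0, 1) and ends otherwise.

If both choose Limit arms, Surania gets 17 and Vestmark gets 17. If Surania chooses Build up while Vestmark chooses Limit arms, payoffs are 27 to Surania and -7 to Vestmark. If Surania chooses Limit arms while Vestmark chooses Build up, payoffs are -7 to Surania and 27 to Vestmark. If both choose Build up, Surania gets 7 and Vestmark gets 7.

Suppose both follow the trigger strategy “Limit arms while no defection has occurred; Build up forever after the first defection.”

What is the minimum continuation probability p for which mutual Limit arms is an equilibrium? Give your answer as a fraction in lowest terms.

1/2

Expected cooperation value is 17 + p·17 + p²·17 + … = 17/(1−p); deviation gives 27 + p·7/(1−p).
17 ≥ 27(1−p) + 7p ⇒ 20p ≥ 10 ⇒ p ≥ 10/20 = 1/2.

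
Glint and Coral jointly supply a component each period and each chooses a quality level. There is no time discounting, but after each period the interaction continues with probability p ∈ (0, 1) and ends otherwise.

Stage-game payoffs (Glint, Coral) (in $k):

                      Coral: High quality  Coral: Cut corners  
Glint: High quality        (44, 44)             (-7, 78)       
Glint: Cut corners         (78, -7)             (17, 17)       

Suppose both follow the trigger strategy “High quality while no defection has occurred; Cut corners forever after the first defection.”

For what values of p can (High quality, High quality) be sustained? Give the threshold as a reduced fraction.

34/61

With no time discounting, the continuation probability p plays the role of the discount factor.
Grim-trigger IC: 44/(1−p) ≥ 78 + 17p/(1−p) ⇒ p ≥ (78−44)/(78−17) = 34/61.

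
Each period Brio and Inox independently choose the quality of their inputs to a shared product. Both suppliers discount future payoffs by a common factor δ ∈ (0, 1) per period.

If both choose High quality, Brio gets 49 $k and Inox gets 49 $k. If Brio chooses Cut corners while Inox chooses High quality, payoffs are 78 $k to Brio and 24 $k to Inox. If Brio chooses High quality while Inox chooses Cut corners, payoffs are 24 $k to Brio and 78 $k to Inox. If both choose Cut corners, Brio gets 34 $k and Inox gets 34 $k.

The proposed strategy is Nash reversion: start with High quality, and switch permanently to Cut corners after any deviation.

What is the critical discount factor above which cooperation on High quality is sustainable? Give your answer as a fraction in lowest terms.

49/(1−δ) ≥ 78 + 34δ/(1−δ)
49 ≥ 78 − 44δ
δ ≥ 29/44.

29/44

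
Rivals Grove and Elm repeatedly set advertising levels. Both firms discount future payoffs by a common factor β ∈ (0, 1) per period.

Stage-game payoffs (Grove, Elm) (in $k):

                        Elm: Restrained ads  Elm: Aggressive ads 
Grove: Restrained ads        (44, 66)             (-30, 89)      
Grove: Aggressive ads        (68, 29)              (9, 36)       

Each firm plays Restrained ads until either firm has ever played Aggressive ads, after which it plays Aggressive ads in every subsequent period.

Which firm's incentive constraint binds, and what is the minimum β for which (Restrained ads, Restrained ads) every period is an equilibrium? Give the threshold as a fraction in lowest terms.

Elm; β ≥ 23/53

Grove's threshold: (68−44)/(68−9) = 24/59.
Elm's threshold: (89−66)/(89−36) = 23/53.
24/59 < 23/53, so Elm binds and β* = 23/53.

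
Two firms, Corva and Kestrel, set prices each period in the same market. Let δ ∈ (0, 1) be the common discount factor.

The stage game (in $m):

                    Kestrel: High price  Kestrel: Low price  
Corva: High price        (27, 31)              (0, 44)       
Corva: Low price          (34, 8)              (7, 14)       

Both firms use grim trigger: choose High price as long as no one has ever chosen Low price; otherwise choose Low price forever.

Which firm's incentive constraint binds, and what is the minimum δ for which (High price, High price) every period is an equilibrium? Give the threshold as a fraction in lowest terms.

Kestrel; δ ≥ 13/30

For Corva: deviation gain 34−27 = 7, per-period punishment loss 27−7 = 20. IC gives δ ≥ 7/27.
For Kestrel: gain 13, loss 17 per period, so δ ≥ 13/30.
The tighter constraint is Kestrel's, so cooperation needs δ ≥ 13/30.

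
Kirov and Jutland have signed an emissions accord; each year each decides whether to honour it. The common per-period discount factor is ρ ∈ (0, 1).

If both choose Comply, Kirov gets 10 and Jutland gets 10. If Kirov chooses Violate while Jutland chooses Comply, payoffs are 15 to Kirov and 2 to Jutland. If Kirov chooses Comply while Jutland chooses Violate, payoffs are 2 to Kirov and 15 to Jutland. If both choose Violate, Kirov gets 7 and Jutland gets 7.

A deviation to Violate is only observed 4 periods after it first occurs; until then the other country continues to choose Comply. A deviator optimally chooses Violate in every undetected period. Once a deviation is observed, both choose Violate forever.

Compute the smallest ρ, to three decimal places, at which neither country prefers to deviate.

0.889

The best deviation is to choose Violate for all 4 undetected periods, earning 15 each, then 7 forever once detected.
Deviation value: 15(1−ρ^4)/(1−ρ) + 7ρ^4/(1−ρ); cooperation value: 10/(1−ρ).
IC: 10 ≥ 15(1−ρ^4) + 7ρ^4 = 15 − 8ρ^4.
So ρ^4 ≥ 5/8, giving ρ ≥ (5/8)^(1/4) ≈ 0.889.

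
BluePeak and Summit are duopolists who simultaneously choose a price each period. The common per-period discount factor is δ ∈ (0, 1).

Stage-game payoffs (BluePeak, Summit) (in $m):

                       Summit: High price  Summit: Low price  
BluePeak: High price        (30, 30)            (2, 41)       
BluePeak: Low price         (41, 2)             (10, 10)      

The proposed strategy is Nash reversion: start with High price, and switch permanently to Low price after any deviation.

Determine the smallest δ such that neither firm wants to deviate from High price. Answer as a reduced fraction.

11/31

30/(1−δ) ≥ 41 + 10δ/(1−δ)
30 ≥ 41 − 31δ
δ ≥ 11/31.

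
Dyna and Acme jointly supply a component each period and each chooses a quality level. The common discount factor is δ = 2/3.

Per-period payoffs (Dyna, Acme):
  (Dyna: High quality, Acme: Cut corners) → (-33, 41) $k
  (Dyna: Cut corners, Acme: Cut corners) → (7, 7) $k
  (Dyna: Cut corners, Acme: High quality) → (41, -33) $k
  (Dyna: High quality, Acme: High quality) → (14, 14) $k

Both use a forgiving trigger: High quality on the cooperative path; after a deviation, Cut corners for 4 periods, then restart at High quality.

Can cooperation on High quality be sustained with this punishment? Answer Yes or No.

No

A one-shot deviation gives 41 now, then 7 for 4 periods, then back to 14.
Gain from deviating: (41−14) today; loss: (14−7) in each of the next 4 periods.
No-deviation condition: (14−7)(δ+…+δ^4) ≥ 41−14, i.e. δ+…+δ^4 ≥ 27/7.
At δ = 2/3: δ+…+δ^4 = 1.6049 < 3.8571.
So cooperation is not sustainable.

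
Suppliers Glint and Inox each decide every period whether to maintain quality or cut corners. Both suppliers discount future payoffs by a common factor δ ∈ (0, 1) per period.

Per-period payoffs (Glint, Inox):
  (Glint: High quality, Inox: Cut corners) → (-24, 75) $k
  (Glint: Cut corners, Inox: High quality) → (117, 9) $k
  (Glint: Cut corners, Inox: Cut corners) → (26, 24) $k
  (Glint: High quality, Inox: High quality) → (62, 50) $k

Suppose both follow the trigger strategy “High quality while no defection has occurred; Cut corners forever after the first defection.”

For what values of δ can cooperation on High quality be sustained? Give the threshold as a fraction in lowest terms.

55/91

Glint's threshold: (117−62)/(117−26) = 55/91.
Inox's threshold: (75−50)/(75−24) = 25/51.
55/91 > 25/51, so Glint binds and δ* = 55/91.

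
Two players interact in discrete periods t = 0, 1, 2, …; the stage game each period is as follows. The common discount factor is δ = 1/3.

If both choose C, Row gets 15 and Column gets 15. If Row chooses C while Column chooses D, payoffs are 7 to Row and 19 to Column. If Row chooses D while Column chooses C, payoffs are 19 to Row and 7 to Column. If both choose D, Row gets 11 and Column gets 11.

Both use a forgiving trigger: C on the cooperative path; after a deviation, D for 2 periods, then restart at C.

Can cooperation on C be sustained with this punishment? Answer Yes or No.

A one-shot deviation gives 19 now, then 11 for 2 periods, then back to 15.
Gain from deviating: (19−15) today; loss: (15−11) in each of the next 2 periods.
No-deviation condition: (15−11)(δ+…+δ^2) ≥ 19−15, i.e. δ+…+δ^2 ≥ 1.
At δ = 1/3: δ+…+δ^2 = 0.4444 < 1.0000.
So cooperation is not sustainable.

No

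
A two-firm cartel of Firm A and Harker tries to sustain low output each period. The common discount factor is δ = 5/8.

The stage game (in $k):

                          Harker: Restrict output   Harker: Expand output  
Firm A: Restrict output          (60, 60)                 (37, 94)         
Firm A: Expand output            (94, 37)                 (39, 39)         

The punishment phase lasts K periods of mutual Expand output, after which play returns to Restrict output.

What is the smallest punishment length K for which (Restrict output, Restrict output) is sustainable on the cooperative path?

IC: δ(1−δ^K)/(1−δ) ≥ (94−60)/(60−39) = 34/21.
With δ = 5/8: need 1 − δ^K ≥ 34/21·(1−5/8)/(5/8), i.e. δ^K ≤ 0.0286.
Since (5/8)^7 = 0.0373 and (5/8)^8 = 0.0233, the smallest such K is 8.

8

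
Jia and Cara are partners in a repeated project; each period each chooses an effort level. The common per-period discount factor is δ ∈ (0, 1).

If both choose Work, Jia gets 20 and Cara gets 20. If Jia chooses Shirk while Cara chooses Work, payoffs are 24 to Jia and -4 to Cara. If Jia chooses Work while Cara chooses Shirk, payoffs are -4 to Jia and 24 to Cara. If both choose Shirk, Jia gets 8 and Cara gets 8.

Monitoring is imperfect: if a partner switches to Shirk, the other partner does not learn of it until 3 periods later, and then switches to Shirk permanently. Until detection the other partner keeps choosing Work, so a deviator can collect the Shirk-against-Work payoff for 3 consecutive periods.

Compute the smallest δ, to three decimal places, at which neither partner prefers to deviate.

0.630

A deviator earns 24 for 3 periods, then 8 forever; cooperating earns 20 forever. Multiplying the IC by (1−δ):
20 ≥ 24(1−δ^3) + 8δ^3, so 16·δ^3 ≥ 4 and δ^3 ≥ 1/4.
δ ≥ (1/4)^(1/3) ≈ 0.630.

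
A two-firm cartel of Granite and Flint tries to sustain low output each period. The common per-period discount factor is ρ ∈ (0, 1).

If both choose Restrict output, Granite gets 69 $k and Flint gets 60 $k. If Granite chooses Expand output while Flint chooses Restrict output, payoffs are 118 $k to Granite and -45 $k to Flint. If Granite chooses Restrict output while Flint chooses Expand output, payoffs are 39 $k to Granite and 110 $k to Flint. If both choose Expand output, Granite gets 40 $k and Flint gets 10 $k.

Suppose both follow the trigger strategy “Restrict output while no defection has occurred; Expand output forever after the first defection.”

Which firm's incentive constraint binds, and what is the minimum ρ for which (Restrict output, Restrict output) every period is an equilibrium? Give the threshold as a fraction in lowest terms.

Granite; ρ ≥ 49/78

For Granite: deviation gain 118−69 = 49, per-period punishment loss 69−40 = 29. IC gives ρ ≥ 49/78.
For Flint: gain 50, loss 50 per period, so ρ ≥ 50/100 = 1/2.
The tighter constraint is Granite's, so cooperation needs ρ ≥ 49/78.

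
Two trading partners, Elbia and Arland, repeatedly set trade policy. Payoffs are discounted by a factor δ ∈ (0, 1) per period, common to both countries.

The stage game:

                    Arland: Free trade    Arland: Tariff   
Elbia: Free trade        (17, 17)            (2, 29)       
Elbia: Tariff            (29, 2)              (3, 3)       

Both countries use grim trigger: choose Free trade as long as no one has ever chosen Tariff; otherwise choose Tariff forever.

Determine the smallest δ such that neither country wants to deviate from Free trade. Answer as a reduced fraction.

6/13

17/(1−δ) ≥ 29 + 3δ/(1−δ)
17 ≥ 29 − 26δ
δ ≥ 12/26 = 6/13.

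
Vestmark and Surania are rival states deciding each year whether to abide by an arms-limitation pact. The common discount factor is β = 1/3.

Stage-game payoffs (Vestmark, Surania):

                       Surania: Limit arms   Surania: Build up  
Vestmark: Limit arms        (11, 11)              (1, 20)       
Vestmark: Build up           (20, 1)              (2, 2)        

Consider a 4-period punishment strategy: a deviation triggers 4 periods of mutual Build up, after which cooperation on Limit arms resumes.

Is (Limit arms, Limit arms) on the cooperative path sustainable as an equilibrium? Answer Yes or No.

No

A one-shot deviation gives 20 now, then 2 for 4 periods, then back to 11.
Gain from deviating: (20−11) today; loss: (11−2) in each of the next 4 periods.
No-deviation condition: (11−2)(β+…+β^4) ≥ 20−11, i.e. β+…+β^4 ≥ 1.
At β = 1/3: β+…+β^4 = 0.4938 < 1.0000.
So cooperation is not sustainable.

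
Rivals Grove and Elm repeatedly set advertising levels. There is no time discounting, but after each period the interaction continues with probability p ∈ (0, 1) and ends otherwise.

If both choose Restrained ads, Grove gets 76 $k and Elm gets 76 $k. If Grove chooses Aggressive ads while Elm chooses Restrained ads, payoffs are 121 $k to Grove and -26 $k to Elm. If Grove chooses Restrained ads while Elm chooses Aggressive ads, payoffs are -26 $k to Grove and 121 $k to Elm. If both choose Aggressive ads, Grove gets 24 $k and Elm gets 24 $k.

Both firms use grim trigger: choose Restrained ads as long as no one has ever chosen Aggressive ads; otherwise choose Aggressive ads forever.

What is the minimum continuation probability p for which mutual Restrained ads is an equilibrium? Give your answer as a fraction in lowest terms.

With no time discounting, the continuation probability p plays the role of the discount factor.
Grim-trigger IC: 76/(1−p) ≥ 121 + 24p/(1−p) ⇒ p ≥ (121−76)/(121−24) = 45/97.

45/97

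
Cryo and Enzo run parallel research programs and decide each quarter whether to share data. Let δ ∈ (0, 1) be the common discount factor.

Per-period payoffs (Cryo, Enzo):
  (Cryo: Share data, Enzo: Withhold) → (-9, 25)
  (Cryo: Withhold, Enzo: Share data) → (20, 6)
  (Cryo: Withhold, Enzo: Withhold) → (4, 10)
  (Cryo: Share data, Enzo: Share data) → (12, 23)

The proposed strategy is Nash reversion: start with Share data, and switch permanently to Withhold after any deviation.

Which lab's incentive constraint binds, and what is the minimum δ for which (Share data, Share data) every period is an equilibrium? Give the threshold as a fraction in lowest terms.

Cryo; δ ≥ 1/2

Cryo's threshold: (20−12)/(20−4) = 1/2.
Enzo's threshold: (25−23)/(25−10) = 2/15.
1/2 > 2/15, so Cryo binds and δ* = 1/2.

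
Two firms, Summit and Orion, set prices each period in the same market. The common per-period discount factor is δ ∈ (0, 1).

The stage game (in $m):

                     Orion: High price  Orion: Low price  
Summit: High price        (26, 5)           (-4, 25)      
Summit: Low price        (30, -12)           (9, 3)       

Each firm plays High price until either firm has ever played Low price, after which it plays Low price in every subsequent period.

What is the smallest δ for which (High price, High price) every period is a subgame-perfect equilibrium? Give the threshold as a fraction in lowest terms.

10/11

Summit: cooperation gives 26 each period; deviation gives 30 once then 9 forever.
  26/(1−δ) ≥ 30 + 9δ/(1−δ) ⇒ δ ≥ 4/21.
Orion: cooperation gives 5 each period; deviation gives 25 once then 3 forever.
  δ ≥ 20/22 = 10/11.
Both must hold, so the binding constraint is Orion's: δ ≥ 10/11.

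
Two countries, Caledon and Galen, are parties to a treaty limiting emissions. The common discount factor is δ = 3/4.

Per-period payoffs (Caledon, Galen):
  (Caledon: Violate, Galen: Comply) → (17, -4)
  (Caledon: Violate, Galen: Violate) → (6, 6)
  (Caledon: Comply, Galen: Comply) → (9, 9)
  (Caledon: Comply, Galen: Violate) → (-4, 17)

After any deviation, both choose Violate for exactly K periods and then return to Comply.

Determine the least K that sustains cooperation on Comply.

8

No profitable deviation requires (9−6)(δ+…+δ^K) ≥ 17−9, i.e. δ+…+δ^K ≥ 8/3 ≈ 2.6667.
With δ = 3/4, the partial sums are K=1: 0.7500, K=2: 1.3125, …, K=6: 2.4661, K=7: 2.5995, K=8: 2.6997.
K = 8 is the first length at which the sum reaches 2.6667.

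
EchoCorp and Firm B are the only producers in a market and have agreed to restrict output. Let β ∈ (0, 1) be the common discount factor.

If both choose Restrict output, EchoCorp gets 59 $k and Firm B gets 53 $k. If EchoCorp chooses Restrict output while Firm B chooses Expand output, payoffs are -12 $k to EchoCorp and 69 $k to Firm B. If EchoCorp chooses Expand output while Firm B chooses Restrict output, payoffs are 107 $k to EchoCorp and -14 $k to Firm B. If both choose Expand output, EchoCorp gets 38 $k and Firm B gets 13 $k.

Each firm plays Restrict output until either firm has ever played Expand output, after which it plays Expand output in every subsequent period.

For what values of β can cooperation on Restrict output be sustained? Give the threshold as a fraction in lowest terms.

16/23

For EchoCorp: deviation gain 107−59 = 48, per-period punishment loss 59−38 = 21. IC gives β ≥ 48/69 = 16/23.
For Firm B: gain 16, loss 40 per period, so β ≥ 16/56 = 2/7.
The tighter constraint is EchoCorp's, so cooperation needs β ≥ 16/23.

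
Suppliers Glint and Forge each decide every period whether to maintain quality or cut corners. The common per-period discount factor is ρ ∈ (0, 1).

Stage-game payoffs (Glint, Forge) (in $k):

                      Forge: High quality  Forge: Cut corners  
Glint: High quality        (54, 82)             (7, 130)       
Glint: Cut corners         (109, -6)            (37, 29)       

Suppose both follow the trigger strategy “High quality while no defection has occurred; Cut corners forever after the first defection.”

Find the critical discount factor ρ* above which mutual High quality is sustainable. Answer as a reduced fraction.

55/72

Glint: cooperation gives 54 each period; deviation gives 109 once then 37 forever.
  54/(1−ρ) ≥ 109 + 37ρ/(1−ρ) ⇒ ρ ≥ 55/72.
Forge: cooperation gives 82 each period; deviation gives 130 once then 29 forever.
  ρ ≥ 48/101.
Both must hold, so the binding constraint is Glint's: ρ ≥ 55/72.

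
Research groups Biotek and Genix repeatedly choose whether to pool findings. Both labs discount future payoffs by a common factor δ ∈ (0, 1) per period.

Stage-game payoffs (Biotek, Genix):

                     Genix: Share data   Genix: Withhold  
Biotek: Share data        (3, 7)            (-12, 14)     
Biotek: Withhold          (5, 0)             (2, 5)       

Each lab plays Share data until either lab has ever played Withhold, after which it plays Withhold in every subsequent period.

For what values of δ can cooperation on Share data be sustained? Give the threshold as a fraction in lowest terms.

7/9

Biotek's threshold: (5−3)/(5−2) = 2/3.
Genix's threshold: (14−7)/(14−5) = 7/9.
2/3 < 7/9, so Genix binds and δ* = 7/9.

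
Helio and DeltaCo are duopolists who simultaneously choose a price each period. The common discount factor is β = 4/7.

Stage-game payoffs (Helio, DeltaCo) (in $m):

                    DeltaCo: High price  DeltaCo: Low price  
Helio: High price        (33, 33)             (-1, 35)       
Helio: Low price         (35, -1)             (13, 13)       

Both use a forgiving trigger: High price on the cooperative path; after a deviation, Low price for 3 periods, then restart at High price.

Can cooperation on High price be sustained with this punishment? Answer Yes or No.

Yes

IC: β+…+β^3 ≥ (35−33)/(33−13) = 1/10.
At β = 4/7: partial sum = 1.0845 ≥ 0.1000. Cooperation sustainable.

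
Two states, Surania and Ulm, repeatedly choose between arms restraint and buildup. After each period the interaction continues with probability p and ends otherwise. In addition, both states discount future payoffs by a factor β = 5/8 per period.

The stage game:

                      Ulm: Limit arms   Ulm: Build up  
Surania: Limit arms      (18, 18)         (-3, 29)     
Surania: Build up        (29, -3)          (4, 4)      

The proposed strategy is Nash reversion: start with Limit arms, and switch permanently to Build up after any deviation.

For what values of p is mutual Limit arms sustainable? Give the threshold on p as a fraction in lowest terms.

Expected continuation weight on next period's payoff is β·p = 5/8·p, which plays the role of the discount factor.
Cooperation requires 5/8·p ≥ (29−18)/(29−4) = 11/25, hence p ≥ 88/125.

88/125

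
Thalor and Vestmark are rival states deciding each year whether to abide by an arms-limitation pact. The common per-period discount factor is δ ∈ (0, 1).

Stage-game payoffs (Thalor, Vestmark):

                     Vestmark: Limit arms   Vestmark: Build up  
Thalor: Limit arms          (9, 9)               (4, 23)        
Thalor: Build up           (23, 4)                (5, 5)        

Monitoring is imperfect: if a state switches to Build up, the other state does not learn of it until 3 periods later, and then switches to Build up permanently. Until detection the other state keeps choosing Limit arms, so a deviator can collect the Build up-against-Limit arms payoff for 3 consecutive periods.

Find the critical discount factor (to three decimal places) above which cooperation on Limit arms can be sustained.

0.920

A deviator earns 23 for 3 periods, then 5 forever; cooperating earns 9 forever. Multiplying the IC by (1−δ):
9 ≥ 23(1−δ^3) + 5δ^3, so 18·δ^3 ≥ 14 and δ^3 ≥ 7/9.
δ ≥ (7/9)^(1/3) ≈ 0.920.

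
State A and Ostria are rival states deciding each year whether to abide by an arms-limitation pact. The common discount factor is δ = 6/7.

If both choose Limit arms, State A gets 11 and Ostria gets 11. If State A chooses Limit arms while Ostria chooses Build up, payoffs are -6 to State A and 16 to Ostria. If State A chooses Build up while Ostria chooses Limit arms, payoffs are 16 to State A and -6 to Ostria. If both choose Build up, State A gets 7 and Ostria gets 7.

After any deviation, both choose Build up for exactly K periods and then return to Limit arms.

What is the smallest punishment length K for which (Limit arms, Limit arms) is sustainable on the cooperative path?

2

Need Σ_{k=1}^{K} δ^k ≥ (16−11)/(11−7) = 1.2500 at δ = 6/7.
At K = 1 the sum is 0.8571 < 1.2500; at K = 2 it is 1.5918 ≥ 1.2500.
So the minimum punishment length is K = 2.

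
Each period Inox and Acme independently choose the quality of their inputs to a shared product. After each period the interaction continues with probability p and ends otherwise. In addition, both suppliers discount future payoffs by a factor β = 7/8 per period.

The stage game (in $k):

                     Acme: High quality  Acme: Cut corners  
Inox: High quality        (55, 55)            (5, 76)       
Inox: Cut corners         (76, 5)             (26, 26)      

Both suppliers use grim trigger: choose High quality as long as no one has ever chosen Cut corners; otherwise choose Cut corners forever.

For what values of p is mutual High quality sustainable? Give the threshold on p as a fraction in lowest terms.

Expected continuation weight on next period's payoff is β·p = 7/8·p, which plays the role of the discount factor.
Cooperation requires 7/8·p ≥ (76−55)/(76−26) = 21/50, hence p ≥ 12/25.

12/25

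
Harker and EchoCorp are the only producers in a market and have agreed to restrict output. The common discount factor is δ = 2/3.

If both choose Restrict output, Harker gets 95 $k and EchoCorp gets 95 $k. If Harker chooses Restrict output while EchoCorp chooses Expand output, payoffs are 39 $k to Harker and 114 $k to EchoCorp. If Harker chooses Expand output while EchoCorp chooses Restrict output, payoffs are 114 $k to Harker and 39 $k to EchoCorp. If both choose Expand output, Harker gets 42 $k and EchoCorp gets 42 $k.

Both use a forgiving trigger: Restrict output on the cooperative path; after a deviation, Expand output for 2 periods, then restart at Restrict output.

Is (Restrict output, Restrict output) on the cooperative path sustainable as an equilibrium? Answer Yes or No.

Comparing payoff streams over the 3 periods until play realigns: cooperate → 95(1+δ+…+δ^2); deviate → 114 + 42(δ+…+δ^2).
Cooperation is sustained iff (95−42)(δ+…+δ^2) ≥ 114−95.
δ+…+δ^2 = 2/3·(1−(2/3)^2)/(1−2/3) = 1.1111, and (114−95)/(95−42) = 0.3585.
1.1111 ≥ 0.3585, so cooperation is sustainable.

Yes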